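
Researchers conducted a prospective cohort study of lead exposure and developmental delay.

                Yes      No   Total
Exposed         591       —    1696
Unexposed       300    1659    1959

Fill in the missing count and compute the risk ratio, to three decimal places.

The missing cell is in the exposed row: 1696 − 591 = 1105.
So a = 591, b = 1105, c = 300, d = 1659.
RR = [a/(a+b)] / [c/(c+d)] = (591/1696) / (300/1959) = 0.34847/0.15314 = 2.27549

2.275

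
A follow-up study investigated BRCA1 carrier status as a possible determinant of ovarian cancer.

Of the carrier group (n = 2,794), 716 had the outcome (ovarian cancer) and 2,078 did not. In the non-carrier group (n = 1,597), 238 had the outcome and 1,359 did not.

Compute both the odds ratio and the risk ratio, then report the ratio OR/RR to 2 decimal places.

1.14

From the description: a = 716, b = 2078, c = 238, d = 1359.
OR = (716·1359)/(2078·238) = 973044/494564 = 1.96748
Risk in exposed = 716/2794 = 0.25626; risk in unexposed = 238/1597 = 0.14903; RR = 1.71955
OR/RR = 1.96748 / 1.71955 = 1.14418
The outcome is not rare, so the OR lies further from 1 than the RR.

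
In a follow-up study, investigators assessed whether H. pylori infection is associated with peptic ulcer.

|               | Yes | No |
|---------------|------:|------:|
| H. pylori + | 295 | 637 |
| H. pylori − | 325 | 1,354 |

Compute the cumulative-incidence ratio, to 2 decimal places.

Cells: a = 295, b = 637, c = 325, d = 1354.
Risk in exposed = 295/932 = 0.31652; risk in unexposed = 325/1679 = 0.19357.
RR = 0.31652 / 0.19357 = 1.63521
The risk among the exposed is 1.64 times that among the unexposed.

1.64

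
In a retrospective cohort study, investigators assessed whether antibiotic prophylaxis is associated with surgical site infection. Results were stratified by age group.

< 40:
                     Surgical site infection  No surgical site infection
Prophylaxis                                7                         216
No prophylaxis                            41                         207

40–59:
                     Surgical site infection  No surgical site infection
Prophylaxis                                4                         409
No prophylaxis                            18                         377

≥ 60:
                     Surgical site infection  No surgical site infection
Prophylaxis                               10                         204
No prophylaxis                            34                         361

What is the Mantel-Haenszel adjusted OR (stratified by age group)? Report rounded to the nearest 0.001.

0.277

OR_MH = Σ(aᵢdᵢ/nᵢ) / Σ(bᵢcᵢ/nᵢ), where nᵢ is the stratum total.
Stratum 1 (< 40): n = 471; a·d/n = 7·207/471 = 3.0764; b·c/n = 216·41/471 = 18.8025
Stratum 2 (40–59): n = 808; a·d/n = 4·377/808 = 1.8663; b·c/n = 409·18/808 = 9.1114
Stratum 3 (≥ 60): n = 609; a·d/n = 10·361/609 = 5.9278; b·c/n = 204·34/609 = 11.3892
OR_MH = (3.0764 + 1.8663 + 5.9278) / (18.8025 + 9.1114 + 11.3892) = 10.8705 / 39.3031 = 0.27658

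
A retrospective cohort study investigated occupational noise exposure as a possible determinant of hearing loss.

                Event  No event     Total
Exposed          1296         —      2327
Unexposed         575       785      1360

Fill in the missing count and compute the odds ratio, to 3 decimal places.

1.716

The missing cell is in the exposed row: 2327 − 1296 = 1031.
So a = 1296, b = 1031, c = 575, d = 785.
OR = (a·d)/(b·c) = (1296 × 785) / (1031 × 575) = 1017360 / 592825 = 1.71612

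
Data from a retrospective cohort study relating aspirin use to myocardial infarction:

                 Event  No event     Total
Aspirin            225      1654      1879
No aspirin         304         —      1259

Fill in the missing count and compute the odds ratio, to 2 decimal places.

0.43

The missing cell is in the unexposed row: 1259 − 304 = 955.
So a = 225, b = 1654, c = 304, d = 955.
OR = (a·d)/(b·c) = (225 × 955) / (1654 × 304) = 214875 / 502816 = 0.42734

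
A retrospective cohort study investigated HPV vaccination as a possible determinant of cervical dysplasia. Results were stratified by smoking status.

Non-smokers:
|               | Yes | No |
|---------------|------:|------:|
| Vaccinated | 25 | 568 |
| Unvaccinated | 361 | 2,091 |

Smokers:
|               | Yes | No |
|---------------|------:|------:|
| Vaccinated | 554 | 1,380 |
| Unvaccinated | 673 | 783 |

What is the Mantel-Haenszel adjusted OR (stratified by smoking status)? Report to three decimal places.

OR_MH = Σ(aᵢdᵢ/nᵢ) / Σ(bᵢcᵢ/nᵢ), where nᵢ is the stratum total.
Stratum 1 (Non-smokers): n = 3045; a·d/n = 25·2091/3045 = 17.1675; b·c/n = 568·361/3045 = 67.3392
Stratum 2 (Smokers): n = 3390; a·d/n = 554·783/3390 = 127.9593; b·c/n = 1380·673/3390 = 273.9646
OR_MH = (17.1675 + 127.9593) / (67.3392 + 273.9646) = 145.1268 / 341.3038 = 0.42521

0.425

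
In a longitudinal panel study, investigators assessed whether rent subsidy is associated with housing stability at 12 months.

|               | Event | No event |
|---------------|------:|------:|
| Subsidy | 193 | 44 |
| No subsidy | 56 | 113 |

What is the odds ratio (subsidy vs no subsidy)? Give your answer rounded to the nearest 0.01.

Cells: a = 193, b = 44, c = 56, d = 113.
OR = (a·d)/(b·c) = (193 × 113) / (44 × 56) = 21809 / 2464 = 8.85106
The odds of housing stability at 12 months are about 8.85 times as high in the subsidy group.

8.85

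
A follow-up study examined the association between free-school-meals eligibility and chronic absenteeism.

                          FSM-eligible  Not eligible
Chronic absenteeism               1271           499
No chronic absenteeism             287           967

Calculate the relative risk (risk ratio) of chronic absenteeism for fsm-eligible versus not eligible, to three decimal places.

2.397

Reading the table with exposure as columns: a = 1271 (FSM-eligible, case), b = 287 (FSM-eligible, non-case), c = 499 (Not eligible, case), d = 967.
Risk in exposed = 1271/1558 = 0.81579; risk in unexposed = 499/1466 = 0.34038.
RR = 0.81579 / 0.34038 = 2.39669
The risk among the exposed is 2.40 times that among the unexposed.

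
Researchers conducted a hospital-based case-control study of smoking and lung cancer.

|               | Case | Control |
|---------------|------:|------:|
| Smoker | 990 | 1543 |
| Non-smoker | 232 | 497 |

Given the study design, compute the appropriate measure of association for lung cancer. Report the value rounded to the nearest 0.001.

Cells: a = 990, b = 1543, c = 232, d = 497.
This is a hospital-based case-control study: participants were sampled on outcome status, so risks in the source population cannot be estimated directly — relative risk is not valid here. The odds ratio is the appropriate measure.
OR = (a·d)/(b·c) = (990 × 497) / (1543 × 232) = 492030 / 357976 = 1.37448

1.374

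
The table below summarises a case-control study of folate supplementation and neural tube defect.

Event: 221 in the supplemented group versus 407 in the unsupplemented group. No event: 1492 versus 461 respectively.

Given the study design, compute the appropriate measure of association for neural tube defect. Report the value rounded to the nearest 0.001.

From the description: a = 221, b = 1492, c = 407, d = 461.
This is a case-control study: participants were sampled on outcome status, so risks in the source population cannot be estimated directly — relative risk is not valid here. The odds ratio is the appropriate measure.
OR = (a·d)/(b·c) = (221 × 461) / (1492 × 407) = 101881 / 607244 = 0.16778

0.168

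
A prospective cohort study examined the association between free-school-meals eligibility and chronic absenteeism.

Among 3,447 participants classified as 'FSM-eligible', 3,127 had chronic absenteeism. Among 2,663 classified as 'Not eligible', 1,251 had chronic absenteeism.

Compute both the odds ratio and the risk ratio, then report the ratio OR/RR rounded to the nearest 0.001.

5.712

From the description: a = 3127, b = 320, c = 1251, d = 1412.
OR = (3127·1412)/(320·1251) = 4415324/400320 = 11.02949
Risk in exposed = 3127/3447 = 0.90717; risk in unexposed = 1251/2663 = 0.46977; RR = 1.93108
OR/RR = 11.02949 / 1.93108 = 5.71156
The outcome is not rare, so the OR lies further from 1 than the RR.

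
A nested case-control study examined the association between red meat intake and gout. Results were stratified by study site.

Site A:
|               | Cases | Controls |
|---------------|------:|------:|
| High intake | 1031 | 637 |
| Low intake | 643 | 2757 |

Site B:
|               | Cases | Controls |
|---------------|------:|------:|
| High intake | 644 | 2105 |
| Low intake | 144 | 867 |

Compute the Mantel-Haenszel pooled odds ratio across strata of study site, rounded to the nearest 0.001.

OR_MH = Σ(aᵢdᵢ/nᵢ) / Σ(bᵢcᵢ/nᵢ), where nᵢ is the stratum total.
Stratum 1 (Site A): n = 5068; a·d/n = 1031·2757/5068 = 560.8656; b·c/n = 637·643/5068 = 80.8191
Stratum 2 (Site B): n = 3760; a·d/n = 644·867/3760 = 148.4968; b·c/n = 2105·144/3760 = 80.6170
OR_MH = (560.8656 + 148.4968) / (80.8191 + 80.6170) = 709.3624 / 161.4361 = 4.39408

4.394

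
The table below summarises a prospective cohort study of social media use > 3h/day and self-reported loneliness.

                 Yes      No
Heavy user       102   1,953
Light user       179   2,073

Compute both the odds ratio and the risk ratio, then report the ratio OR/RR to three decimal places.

Cells: a = 102, b = 1953, c = 179, d = 2073.
OR = (102·2073)/(1953·179) = 211446/349587 = 0.60485
Risk in exposed = 102/2055 = 0.04964; risk in unexposed = 179/2252 = 0.07948; RR = 0.62446
OR/RR = 0.60485 / 0.62446 = 0.96859
The outcome is rare in both groups, so OR ≈ RR (ratio near 1).

0.969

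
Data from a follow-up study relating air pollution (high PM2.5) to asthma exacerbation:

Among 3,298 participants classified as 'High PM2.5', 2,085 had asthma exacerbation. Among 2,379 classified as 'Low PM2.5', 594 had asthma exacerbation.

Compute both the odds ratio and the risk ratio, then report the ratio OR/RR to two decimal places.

From the description: a = 2085, b = 1213, c = 594, d = 1785.
OR = (2085·1785)/(1213·594) = 3721725/720522 = 5.16532
Risk in exposed = 2085/3298 = 0.63220; risk in unexposed = 594/2379 = 0.24968; RR = 2.53200
OR/RR = 5.16532 / 2.53200 = 2.04002
The outcome is not rare, so the OR lies further from 1 than the RR.

2.04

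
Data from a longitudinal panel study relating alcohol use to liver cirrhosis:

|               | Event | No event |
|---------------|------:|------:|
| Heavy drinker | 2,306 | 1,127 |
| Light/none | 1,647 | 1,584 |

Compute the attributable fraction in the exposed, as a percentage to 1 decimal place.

Cells: a = 2306, b = 1127, c = 1647, d = 1584.
Risk in exposed = 2306/3433 = 0.67172; risk in unexposed = 1647/3231 = 0.50975.
RR = 0.67172/0.50975 = 1.31774
AR% = (RR − 1)/RR × 100 = (1.31774 − 1)/1.31774 × 100 = 24.1123%

24.1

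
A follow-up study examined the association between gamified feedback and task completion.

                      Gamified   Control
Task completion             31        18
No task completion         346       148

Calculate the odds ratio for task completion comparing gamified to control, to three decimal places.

0.737

Reading the table with exposure as columns: a = 31 (Gamified, case), b = 346 (Gamified, non-case), c = 18 (Control, case), d = 148.
OR = (a·d)/(b·c) = (31 × 148) / (346 × 18) = 4588 / 6228 = 0.73667
Exposure is associated with lower odds of task completion (OR = 0.74 < 1).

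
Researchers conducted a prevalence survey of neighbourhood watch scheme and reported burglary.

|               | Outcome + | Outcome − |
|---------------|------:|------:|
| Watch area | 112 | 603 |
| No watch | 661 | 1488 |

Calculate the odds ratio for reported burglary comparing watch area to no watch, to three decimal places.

Cells: a = 112, b = 603, c = 661, d = 1488.
OR = (a·d)/(b·c) = (112 × 1488) / (603 × 661) = 166656 / 398583 = 0.41812
Exposure is associated with lower odds of reported burglary (OR = 0.42 < 1).

0.418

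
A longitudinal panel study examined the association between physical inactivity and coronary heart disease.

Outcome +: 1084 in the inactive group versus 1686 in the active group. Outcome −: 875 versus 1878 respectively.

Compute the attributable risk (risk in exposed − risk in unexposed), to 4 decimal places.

0.0803

From the description: a = 1084, b = 875, c = 1686, d = 1878.
Risk in exposed = 1084/1959 = 0.553344; risk in unexposed = 1686/3564 = 0.473064.
Risk difference = 0.553344 − 0.473064 = 0.080280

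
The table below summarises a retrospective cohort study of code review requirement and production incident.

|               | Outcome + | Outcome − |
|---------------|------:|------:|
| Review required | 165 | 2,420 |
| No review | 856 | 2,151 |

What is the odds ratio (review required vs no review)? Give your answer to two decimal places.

Cells: a = 165, b = 2420, c = 856, d = 2151.
OR = (a·d)/(b·c) = (165 × 2151) / (2420 × 856) = 354915 / 2071520 = 0.17133
Exposure is associated with lower odds of production incident (OR = 0.17 < 1).

0.17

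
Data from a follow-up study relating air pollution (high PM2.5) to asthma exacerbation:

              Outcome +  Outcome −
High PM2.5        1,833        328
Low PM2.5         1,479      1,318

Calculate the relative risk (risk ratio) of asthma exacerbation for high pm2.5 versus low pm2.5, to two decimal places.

1.60

Cells: a = 1833, b = 328, c = 1479, d = 1318.
Risk in exposed = 1833/2161 = 0.84822; risk in unexposed = 1479/2797 = 0.52878.
RR = 0.84822 / 0.52878 = 1.60410
The risk among the exposed is 1.60 times that among the unexposed.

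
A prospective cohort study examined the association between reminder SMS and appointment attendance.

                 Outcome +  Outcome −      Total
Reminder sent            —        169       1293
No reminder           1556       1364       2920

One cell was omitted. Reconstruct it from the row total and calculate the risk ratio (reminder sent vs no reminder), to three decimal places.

The missing cell is in the exposed row: 1293 − 169 = 1124.
So a = 1124, b = 169, c = 1556, d = 1364.
RR = [a/(a+b)] / [c/(c+d)] = (1124/1293) / (1556/2920) = 0.86930/0.53288 = 1.63133

1.631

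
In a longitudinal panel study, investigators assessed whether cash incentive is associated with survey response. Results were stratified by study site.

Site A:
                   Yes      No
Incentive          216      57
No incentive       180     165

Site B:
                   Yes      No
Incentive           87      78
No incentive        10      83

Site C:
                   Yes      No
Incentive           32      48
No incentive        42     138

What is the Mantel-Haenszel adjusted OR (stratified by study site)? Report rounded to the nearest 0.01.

3.75

OR_MH = Σ(aᵢdᵢ/nᵢ) / Σ(bᵢcᵢ/nᵢ), where nᵢ is the stratum total.
Stratum 1 (Site A): n = 618; a·d/n = 216·165/618 = 57.6699; b·c/n = 57·180/618 = 16.6019
Stratum 2 (Site B): n = 258; a·d/n = 87·83/258 = 27.9884; b·c/n = 78·10/258 = 3.0233
Stratum 3 (Site C): n = 260; a·d/n = 32·138/260 = 16.9846; b·c/n = 48·42/260 = 7.7538
OR_MH = (57.6699 + 27.9884 + 16.9846) / (16.6019 + 3.0233 + 7.7538) = 102.6429 / 27.3790 = 3.74896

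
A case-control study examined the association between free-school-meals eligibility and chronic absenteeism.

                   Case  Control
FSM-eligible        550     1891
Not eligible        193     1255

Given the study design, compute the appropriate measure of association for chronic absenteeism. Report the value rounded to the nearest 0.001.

1.891

Cells: a = 550, b = 1891, c = 193, d = 1255.
This is a case-control study: participants were sampled on outcome status, so risks in the source population cannot be estimated directly — relative risk is not valid here. The odds ratio is the appropriate measure.
OR = (a·d)/(b·c) = (550 × 1255) / (1891 × 193) = 690250 / 364963 = 1.89129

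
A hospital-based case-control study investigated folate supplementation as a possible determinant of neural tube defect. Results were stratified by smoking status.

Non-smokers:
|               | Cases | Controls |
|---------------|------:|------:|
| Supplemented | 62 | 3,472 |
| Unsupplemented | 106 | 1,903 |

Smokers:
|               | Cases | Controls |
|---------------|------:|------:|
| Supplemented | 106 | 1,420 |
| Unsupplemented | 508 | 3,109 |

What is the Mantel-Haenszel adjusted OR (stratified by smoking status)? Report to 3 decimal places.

OR_MH = Σ(aᵢdᵢ/nᵢ) / Σ(bᵢcᵢ/nᵢ), where nᵢ is the stratum total.
Stratum 1 (Non-smokers): n = 5543; a·d/n = 62·1903/5543 = 21.2856; b·c/n = 3472·106/5543 = 66.3958
Stratum 2 (Smokers): n = 5143; a·d/n = 106·3109/5143 = 64.0782; b·c/n = 1420·508/5143 = 140.2605
OR_MH = (21.2856 + 64.0782) / (66.3958 + 140.2605) = 85.3637 / 206.6564 = 0.41307

0.413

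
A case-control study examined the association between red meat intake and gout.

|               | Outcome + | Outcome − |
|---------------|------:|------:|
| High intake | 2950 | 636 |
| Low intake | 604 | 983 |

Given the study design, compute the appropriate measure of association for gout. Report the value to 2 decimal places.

Cells: a = 2950, b = 636, c = 604, d = 983.
This is a case-control study: participants were sampled on outcome status, so risks in the source population cannot be estimated directly — relative risk is not valid here. The odds ratio is the appropriate measure.
OR = (a·d)/(b·c) = (2950 × 983) / (636 × 604) = 2899850 / 384144 = 7.54886

7.55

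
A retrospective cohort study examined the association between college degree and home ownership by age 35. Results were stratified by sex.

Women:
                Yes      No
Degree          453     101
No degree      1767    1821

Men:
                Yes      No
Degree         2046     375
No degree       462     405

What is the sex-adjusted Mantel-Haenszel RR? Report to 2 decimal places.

1.62

RR_MH = Σ(aᵢ·n₀ᵢ/nᵢ) / Σ(cᵢ·n₁ᵢ/nᵢ), with n₁ᵢ = aᵢ+bᵢ (exposed), n₀ᵢ = cᵢ+dᵢ (unexposed), nᵢ = n₁ᵢ+n₀ᵢ.
Stratum 1 (Women): n₁ = 554, n₀ = 3588, n = 4142; a·n₀/n = 453·3588/4142 = 392.4104; c·n₁/n = 1767·554/4142 = 236.3394
Stratum 2 (Men): n₁ = 2421, n₀ = 867, n = 3288; a·n₀/n = 2046·867/3288 = 539.5018; c·n₁/n = 462·2421/3288 = 340.1770
RR_MH = (392.4104 + 539.5018) / (236.3394 + 340.1770) = 931.9123 / 576.5165 = 1.61645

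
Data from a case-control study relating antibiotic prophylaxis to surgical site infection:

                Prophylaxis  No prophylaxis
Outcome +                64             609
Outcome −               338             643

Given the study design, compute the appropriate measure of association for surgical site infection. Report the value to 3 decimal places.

0.200

Reading the table with exposure as columns: a = 64 (Prophylaxis, case), b = 338 (Prophylaxis, non-case), c = 609 (No prophylaxis, case), d = 643.
This is a case-control study: participants were sampled on outcome status, so risks in the source population cannot be estimated directly — relative risk is not valid here. The odds ratio is the appropriate measure.
OR = (a·d)/(b·c) = (64 × 643) / (338 × 609) = 41152 / 205842 = 0.19992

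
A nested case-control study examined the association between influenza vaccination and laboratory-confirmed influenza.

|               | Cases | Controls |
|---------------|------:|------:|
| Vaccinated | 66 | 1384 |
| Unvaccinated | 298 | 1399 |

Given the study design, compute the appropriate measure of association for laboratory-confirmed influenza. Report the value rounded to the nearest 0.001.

Cells: a = 66, b = 1384, c = 298, d = 1399.
This is a nested case-control study: participants were sampled on outcome status, so risks in the source population cannot be estimated directly — relative risk is not valid here. The odds ratio is the appropriate measure.
OR = (a·d)/(b·c) = (66 × 1399) / (1384 × 298) = 92334 / 412432 = 0.22388

0.224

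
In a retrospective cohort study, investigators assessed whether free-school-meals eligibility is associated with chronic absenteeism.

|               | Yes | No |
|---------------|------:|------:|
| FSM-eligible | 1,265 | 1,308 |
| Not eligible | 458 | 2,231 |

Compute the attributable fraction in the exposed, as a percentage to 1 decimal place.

65.4

Cells: a = 1265, b = 1308, c = 458, d = 2231.
Risk in exposed = 1265/2573 = 0.49164; risk in unexposed = 458/2689 = 0.17032.
RR = 0.49164/0.17032 = 2.88653
AR% = (RR − 1)/RR × 100 = (2.88653 − 1)/2.88653 × 100 = 65.3563%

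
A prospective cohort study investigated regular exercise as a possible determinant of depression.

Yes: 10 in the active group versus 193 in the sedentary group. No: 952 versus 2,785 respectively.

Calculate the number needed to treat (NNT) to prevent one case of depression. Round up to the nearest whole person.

Risk in treated group = 10/962 = 0.01040; risk in control = 193/2978 = 0.06481.
Absolute risk reduction = 0.06481 − 0.01040 = 0.05441
NNT = 1 / ARR = 1 / 0.05441 = 18.378 → round up → 19

19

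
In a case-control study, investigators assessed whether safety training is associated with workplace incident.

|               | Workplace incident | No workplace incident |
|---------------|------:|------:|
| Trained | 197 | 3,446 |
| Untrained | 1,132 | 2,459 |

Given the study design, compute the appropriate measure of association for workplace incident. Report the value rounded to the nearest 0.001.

Cells: a = 197, b = 3446, c = 1132, d = 2459.
This is a case-control study: participants were sampled on outcome status, so risks in the source population cannot be estimated directly — relative risk is not valid here. The odds ratio is the appropriate measure.
OR = (a·d)/(b·c) = (197 × 2459) / (3446 × 1132) = 484423 / 3900872 = 0.12418

0.124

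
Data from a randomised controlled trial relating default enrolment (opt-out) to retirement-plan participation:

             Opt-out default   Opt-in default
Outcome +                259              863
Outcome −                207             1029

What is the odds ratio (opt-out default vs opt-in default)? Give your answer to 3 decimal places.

Reading the table with exposure as columns: a = 259 (Opt-out default, case), b = 207 (Opt-out default, non-case), c = 863 (Opt-in default, case), d = 1029.
OR = (a·d)/(b·c) = (259 × 1029) / (207 × 863) = 266511 / 178641 = 1.49188
The odds of retirement-plan participation are about 1.49 times as high in the opt-out default group.

1.492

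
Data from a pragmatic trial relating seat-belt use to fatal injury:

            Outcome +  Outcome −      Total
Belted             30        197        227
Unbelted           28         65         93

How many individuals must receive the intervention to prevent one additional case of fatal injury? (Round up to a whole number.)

Risk in treated group = 30/227 = 0.13216; risk in control = 28/93 = 0.30108.
Absolute risk reduction = 0.30108 − 0.13216 = 0.16892
NNT = 1 / ARR = 1 / 0.16892 = 5.920 → round up → 6

6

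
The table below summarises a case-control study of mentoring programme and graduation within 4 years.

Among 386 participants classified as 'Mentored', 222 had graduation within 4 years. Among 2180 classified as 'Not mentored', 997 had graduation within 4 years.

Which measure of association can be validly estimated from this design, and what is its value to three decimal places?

1.606

From the description: a = 222, b = 164, c = 997, d = 1183.
This is a case-control study: participants were sampled on outcome status, so risks in the source population cannot be estimated directly — relative risk is not valid here. The odds ratio is the appropriate measure.
OR = (a·d)/(b·c) = (222 × 1183) / (164 × 997) = 262626 / 163508 = 1.60620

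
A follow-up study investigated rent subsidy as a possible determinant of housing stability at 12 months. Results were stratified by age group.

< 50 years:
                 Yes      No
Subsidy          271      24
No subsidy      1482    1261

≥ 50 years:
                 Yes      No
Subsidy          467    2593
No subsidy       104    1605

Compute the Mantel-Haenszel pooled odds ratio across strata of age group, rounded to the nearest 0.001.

OR_MH = Σ(aᵢdᵢ/nᵢ) / Σ(bᵢcᵢ/nᵢ), where nᵢ is the stratum total.
Stratum 1 (< 50 years): n = 3038; a·d/n = 271·1261/3038 = 112.4855; b·c/n = 24·1482/3038 = 11.7077
Stratum 2 (≥ 50 years): n = 4769; a·d/n = 467·1605/4769 = 157.1682; b·c/n = 2593·104/4769 = 56.5469
OR_MH = (112.4855 + 157.1682) / (11.7077 + 56.5469) = 269.6537 / 68.2546 = 3.95071

3.951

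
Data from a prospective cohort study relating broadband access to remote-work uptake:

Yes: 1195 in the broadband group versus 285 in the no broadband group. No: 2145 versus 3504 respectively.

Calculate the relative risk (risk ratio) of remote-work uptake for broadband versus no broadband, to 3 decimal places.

From the description: a = 1195, b = 2145, c = 285, d = 3504.
Risk in exposed = 1195/3340 = 0.35778; risk in unexposed = 285/3789 = 0.07522.
RR = 0.35778 / 0.07522 = 4.75665
The risk among the exposed is 4.76 times that among the unexposed.

4.757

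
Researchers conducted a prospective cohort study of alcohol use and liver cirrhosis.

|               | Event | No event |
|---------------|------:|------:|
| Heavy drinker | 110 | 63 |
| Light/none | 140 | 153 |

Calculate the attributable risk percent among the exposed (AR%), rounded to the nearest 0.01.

Cells: a = 110, b = 63, c = 140, d = 153.
Risk in exposed = 110/173 = 0.63584; risk in unexposed = 140/293 = 0.47782.
RR = 0.63584/0.47782 = 1.33072
AR% = (RR − 1)/RR × 100 = (1.33072 − 1)/1.33072 × 100 = 24.8526%

24.85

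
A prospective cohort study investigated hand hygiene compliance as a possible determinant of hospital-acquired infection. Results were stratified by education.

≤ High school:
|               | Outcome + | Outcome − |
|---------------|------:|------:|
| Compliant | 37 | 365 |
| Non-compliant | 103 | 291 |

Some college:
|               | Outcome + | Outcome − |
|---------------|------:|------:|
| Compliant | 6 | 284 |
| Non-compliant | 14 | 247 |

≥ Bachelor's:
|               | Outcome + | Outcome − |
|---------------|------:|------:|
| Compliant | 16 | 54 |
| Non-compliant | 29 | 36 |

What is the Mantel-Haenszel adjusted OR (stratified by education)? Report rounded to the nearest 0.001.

OR_MH = Σ(aᵢdᵢ/nᵢ) / Σ(bᵢcᵢ/nᵢ), where nᵢ is the stratum total.
Stratum 1 (≤ High school): n = 796; a·d/n = 37·291/796 = 13.5264; b·c/n = 365·103/796 = 47.2299
Stratum 2 (Some college): n = 551; a·d/n = 6·247/551 = 2.6897; b·c/n = 284·14/551 = 7.2160
Stratum 3 (≥ Bachelor's): n = 135; a·d/n = 16·36/135 = 4.2667; b·c/n = 54·29/135 = 11.6000
OR_MH = (13.5264 + 2.6897 + 4.2667) / (47.2299 + 7.2160 + 11.6000) = 20.4827 / 66.0459 = 0.31013

0.310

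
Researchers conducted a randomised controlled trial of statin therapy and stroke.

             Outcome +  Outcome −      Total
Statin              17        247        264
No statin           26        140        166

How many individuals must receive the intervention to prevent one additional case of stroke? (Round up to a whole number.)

Risk in treated group = 17/264 = 0.06439; risk in control = 26/166 = 0.15663.
Absolute risk reduction = 0.15663 − 0.06439 = 0.09223
NNT = 1 / ARR = 1 / 0.09223 = 10.842 → round up → 11

11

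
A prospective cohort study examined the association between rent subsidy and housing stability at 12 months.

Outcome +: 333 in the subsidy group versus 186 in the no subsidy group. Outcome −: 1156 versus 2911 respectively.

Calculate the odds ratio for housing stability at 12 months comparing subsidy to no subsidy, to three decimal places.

From the description: a = 333, b = 1156, c = 186, d = 2911.
OR = (a·d)/(b·c) = (333 × 2911) / (1156 × 186) = 969363 / 215016 = 4.50833
The odds of housing stability at 12 months are about 4.51 times as high in the subsidy group.

4.508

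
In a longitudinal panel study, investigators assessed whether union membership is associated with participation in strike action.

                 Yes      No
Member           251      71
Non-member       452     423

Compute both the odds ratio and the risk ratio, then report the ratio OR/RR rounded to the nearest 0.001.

Cells: a = 251, b = 71, c = 452, d = 423.
OR = (251·423)/(71·452) = 106173/32092 = 3.30839
Risk in exposed = 251/322 = 0.77950; risk in unexposed = 452/875 = 0.51657; RR = 1.50899
OR/RR = 3.30839 / 1.50899 = 2.19245
The outcome is not rare, so the OR lies further from 1 than the RR.

2.192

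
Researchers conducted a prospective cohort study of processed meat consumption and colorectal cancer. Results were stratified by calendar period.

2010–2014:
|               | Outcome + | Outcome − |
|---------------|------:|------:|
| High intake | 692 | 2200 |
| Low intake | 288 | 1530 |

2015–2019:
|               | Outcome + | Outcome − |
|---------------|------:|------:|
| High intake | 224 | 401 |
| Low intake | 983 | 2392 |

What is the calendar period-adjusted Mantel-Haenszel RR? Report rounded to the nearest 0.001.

RR_MH = Σ(aᵢ·n₀ᵢ/nᵢ) / Σ(cᵢ·n₁ᵢ/nᵢ), with n₁ᵢ = aᵢ+bᵢ (exposed), n₀ᵢ = cᵢ+dᵢ (unexposed), nᵢ = n₁ᵢ+n₀ᵢ.
Stratum 1 (2010–2014): n₁ = 2892, n₀ = 1818, n = 4710; a·n₀/n = 692·1818/4710 = 267.1032; c·n₁/n = 288·2892/4710 = 176.8357
Stratum 2 (2015–2019): n₁ = 625, n₀ = 3375, n = 4000; a·n₀/n = 224·3375/4000 = 189.0000; c·n₁/n = 983·625/4000 = 153.5938
RR_MH = (267.1032 + 189.0000) / (176.8357 + 153.5938) = 456.1032 / 330.4294 = 1.38033

1.380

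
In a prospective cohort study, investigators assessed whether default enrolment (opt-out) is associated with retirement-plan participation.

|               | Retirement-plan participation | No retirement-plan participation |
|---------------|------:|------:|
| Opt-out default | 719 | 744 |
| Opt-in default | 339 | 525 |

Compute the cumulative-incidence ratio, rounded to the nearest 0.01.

Cells: a = 719, b = 744, c = 339, d = 525.
Risk in exposed = 719/1463 = 0.49146; risk in unexposed = 339/864 = 0.39236.
RR = 0.49146 / 0.39236 = 1.25256
The risk among the exposed is 1.25 times that among the unexposed.

1.25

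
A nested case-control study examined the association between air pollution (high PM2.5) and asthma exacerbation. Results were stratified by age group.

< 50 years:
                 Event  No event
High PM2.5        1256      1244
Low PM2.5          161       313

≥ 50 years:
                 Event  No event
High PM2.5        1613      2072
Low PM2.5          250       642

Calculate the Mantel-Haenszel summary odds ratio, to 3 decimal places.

OR_MH = Σ(aᵢdᵢ/nᵢ) / Σ(bᵢcᵢ/nᵢ), where nᵢ is the stratum total.
Stratum 1 (< 50 years): n = 2974; a·d/n = 1256·313/2974 = 132.1883; b·c/n = 1244·161/2974 = 67.3450
Stratum 2 (≥ 50 years): n = 4577; a·d/n = 1613·642/4577 = 226.2499; b·c/n = 2072·250/4577 = 113.1746
OR_MH = (132.1883 + 226.2499) / (67.3450 + 113.1746) = 358.4382 / 180.5196 = 1.98559

1.986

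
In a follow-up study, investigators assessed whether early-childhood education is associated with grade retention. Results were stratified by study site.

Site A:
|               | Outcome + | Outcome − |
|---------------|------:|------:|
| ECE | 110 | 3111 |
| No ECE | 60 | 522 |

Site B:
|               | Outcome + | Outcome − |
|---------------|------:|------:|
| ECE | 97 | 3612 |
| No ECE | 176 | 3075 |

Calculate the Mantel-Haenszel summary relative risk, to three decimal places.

RR_MH = Σ(aᵢ·n₀ᵢ/nᵢ) / Σ(cᵢ·n₁ᵢ/nᵢ), with n₁ᵢ = aᵢ+bᵢ (exposed), n₀ᵢ = cᵢ+dᵢ (unexposed), nᵢ = n₁ᵢ+n₀ᵢ.
Stratum 1 (Site A): n₁ = 3221, n₀ = 582, n = 3803; a·n₀/n = 110·582/3803 = 16.8341; c·n₁/n = 60·3221/3803 = 50.8178
Stratum 2 (Site B): n₁ = 3709, n₀ = 3251, n = 6960; a·n₀/n = 97·3251/6960 = 45.3085; c·n₁/n = 176·3709/6960 = 93.7908
RR_MH = (16.8341 + 45.3085) / (50.8178 + 93.7908) = 62.1426 / 144.6086 = 0.42973

0.430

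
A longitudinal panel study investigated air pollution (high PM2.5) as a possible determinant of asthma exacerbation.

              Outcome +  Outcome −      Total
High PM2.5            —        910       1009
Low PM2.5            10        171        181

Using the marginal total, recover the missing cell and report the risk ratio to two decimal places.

The missing cell is in the exposed row: 1009 − 910 = 99.
So a = 99, b = 910, c = 10, d = 171.
RR = [a/(a+b)] / [c/(c+d)] = (99/1009) / (10/181) = 0.09812/0.05525 = 1.77592

1.78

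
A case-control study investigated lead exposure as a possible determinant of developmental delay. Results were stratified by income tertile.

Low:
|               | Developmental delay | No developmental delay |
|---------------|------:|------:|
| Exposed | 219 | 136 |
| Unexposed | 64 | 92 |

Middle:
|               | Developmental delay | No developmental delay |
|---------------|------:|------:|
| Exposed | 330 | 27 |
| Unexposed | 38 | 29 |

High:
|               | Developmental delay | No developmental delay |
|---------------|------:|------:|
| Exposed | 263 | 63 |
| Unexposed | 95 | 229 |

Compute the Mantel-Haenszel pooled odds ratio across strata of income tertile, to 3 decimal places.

OR_MH = Σ(aᵢdᵢ/nᵢ) / Σ(bᵢcᵢ/nᵢ), where nᵢ is the stratum total.
Stratum 1 (Low): n = 511; a·d/n = 219·92/511 = 39.4286; b·c/n = 136·64/511 = 17.0333
Stratum 2 (Middle): n = 424; a·d/n = 330·29/424 = 22.5708; b·c/n = 27·38/424 = 2.4198
Stratum 3 (High): n = 650; a·d/n = 263·229/650 = 92.6569; b·c/n = 63·95/650 = 9.2077
OR_MH = (39.4286 + 22.5708 + 92.6569) / (17.0333 + 2.4198 + 9.2077) = 154.6562 / 28.6608 = 5.39610

5.396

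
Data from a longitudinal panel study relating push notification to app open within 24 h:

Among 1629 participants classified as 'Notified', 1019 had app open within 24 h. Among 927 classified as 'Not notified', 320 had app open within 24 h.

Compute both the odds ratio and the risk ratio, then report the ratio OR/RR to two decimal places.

1.75

From the description: a = 1019, b = 610, c = 320, d = 607.
OR = (1019·607)/(610·320) = 618533/195200 = 3.16871
Risk in exposed = 1019/1629 = 0.62554; risk in unexposed = 320/927 = 0.34520; RR = 1.81210
OR/RR = 3.16871 / 1.81210 = 1.74864
The outcome is not rare, so the OR lies further from 1 than the RR.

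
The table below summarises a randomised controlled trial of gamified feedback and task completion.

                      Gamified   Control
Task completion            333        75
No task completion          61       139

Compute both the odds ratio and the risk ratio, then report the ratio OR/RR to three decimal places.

Reading the table with exposure as columns: a = 333 (Gamified, case), b = 61 (Gamified, non-case), c = 75 (Control, case), d = 139.
OR = (333·139)/(61·75) = 46287/4575 = 10.11738
Risk in exposed = 333/394 = 0.84518; risk in unexposed = 75/214 = 0.35047; RR = 2.41157
OR/RR = 10.11738 / 2.41157 = 4.19534
The outcome is not rare, so the OR lies further from 1 than the RR.

4.195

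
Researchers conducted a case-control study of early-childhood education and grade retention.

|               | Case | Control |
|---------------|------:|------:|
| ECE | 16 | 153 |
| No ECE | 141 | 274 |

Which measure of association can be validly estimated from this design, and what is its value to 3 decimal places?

Cells: a = 16, b = 153, c = 141, d = 274.
This is a case-control study: participants were sampled on outcome status, so risks in the source population cannot be estimated directly — relative risk is not valid here. The odds ratio is the appropriate measure.
OR = (a·d)/(b·c) = (16 × 274) / (153 × 141) = 4384 / 21573 = 0.20322

0.203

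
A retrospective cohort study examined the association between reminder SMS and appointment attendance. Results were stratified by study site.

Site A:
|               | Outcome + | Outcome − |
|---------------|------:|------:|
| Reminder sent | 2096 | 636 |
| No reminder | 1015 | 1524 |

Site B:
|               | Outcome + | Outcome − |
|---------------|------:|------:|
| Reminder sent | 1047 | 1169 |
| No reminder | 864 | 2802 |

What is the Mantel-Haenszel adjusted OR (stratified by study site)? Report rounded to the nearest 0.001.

3.755

OR_MH = Σ(aᵢdᵢ/nᵢ) / Σ(bᵢcᵢ/nᵢ), where nᵢ is the stratum total.
Stratum 1 (Site A): n = 5271; a·d/n = 2096·1524/5271 = 606.0148; b·c/n = 636·1015/5271 = 122.4701
Stratum 2 (Site B): n = 5882; a·d/n = 1047·2802/5882 = 498.7579; b·c/n = 1169·864/5882 = 171.7130
OR_MH = (606.0148 + 498.7579) / (122.4701 + 171.7130) = 1104.7727 / 294.1831 = 3.75539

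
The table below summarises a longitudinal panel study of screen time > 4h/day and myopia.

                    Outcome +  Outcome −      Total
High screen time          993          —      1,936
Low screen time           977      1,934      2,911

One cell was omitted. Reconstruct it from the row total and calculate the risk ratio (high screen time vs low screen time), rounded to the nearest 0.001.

The missing cell is in the exposed row: 1936 − 993 = 943.
So a = 993, b = 943, c = 977, d = 1934.
RR = [a/(a+b)] / [c/(c+d)] = (993/1936) / (977/2911) = 0.51291/0.33562 = 1.52824

1.528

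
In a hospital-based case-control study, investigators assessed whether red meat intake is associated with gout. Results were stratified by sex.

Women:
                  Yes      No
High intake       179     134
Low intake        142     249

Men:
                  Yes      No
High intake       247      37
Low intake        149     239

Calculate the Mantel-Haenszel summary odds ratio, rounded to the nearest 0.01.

4.29

OR_MH = Σ(aᵢdᵢ/nᵢ) / Σ(bᵢcᵢ/nᵢ), where nᵢ is the stratum total.
Stratum 1 (Women): n = 704; a·d/n = 179·249/704 = 63.3111; b·c/n = 134·142/704 = 27.0284
Stratum 2 (Men): n = 672; a·d/n = 247·239/672 = 87.8467; b·c/n = 37·149/672 = 8.2039
OR_MH = (63.3111 + 87.8467) / (27.0284 + 8.2039) = 151.1578 / 35.2323 = 4.29032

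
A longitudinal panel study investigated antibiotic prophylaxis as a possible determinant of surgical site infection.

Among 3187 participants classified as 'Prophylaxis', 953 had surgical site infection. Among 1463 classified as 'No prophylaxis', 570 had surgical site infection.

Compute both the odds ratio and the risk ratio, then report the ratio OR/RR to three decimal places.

From the description: a = 953, b = 2234, c = 570, d = 893.
OR = (953·893)/(2234·570) = 851029/1273380 = 0.66832
Risk in exposed = 953/3187 = 0.29903; risk in unexposed = 570/1463 = 0.38961; RR = 0.76750
OR/RR = 0.66832 / 0.76750 = 0.87078
The outcome is not rare, so the OR lies further from 1 than the RR.

0.871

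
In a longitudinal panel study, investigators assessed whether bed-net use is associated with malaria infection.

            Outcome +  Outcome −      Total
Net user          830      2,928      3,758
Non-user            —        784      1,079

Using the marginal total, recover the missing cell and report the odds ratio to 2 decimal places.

The missing cell is in the unexposed row: 1079 − 784 = 295.
So a = 830, b = 2928, c = 295, d = 784.
OR = (a·d)/(b·c) = (830 × 784) / (2928 × 295) = 650720 / 863760 = 0.75336

0.75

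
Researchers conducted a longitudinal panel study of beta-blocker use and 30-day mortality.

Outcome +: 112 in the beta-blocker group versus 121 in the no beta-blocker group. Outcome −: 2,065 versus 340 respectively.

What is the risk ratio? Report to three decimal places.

From the description: a = 112, b = 2065, c = 121, d = 340.
Risk in exposed = 112/2177 = 0.05145; risk in unexposed = 121/461 = 0.26247.
RR = 0.05145 / 0.26247 = 0.19601
The risk is 80% lower among the exposed than among the unexposed.

0.196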